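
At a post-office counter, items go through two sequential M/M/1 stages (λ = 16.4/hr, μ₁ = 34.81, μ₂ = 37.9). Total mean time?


Each node sees arrival rate λ = 16.4/hr (tandem ⇒ throughput preserved).
W₁ = 1/(μ₁−λ) = 1/(34.81−16.4) = 0.05432 hr
W₂ = 1/(μ₂−λ) = 1/(37.9−16.4) = 0.04651 hr
W_total = W₁ + W₂ = 0.05432 + 0.04651 = 0.10083 hr

Final: 0.10083 hr


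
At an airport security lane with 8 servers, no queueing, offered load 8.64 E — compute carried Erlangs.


B(8,8.64) = 0.270338 (Erlang-B)
Carried load = a(1 − B) = 8.64·(1 − 0.270338) = 8.64·0.729662 = 6.3043 E

Final: 6.3043 Erlangs


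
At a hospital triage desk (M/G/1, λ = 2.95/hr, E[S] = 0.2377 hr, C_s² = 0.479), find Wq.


ρ = λ·E[S] = 2.95·0.2377 = 0.7012
E[S²] = E[S]²(1+C_s²) = 0.2377²·(1+0.479) = 0.083565
Wq = λ·E[S²]/(2(1−ρ)) = 2.95·0.083565/(2·0.2988) = 0.41253 hr

Final: 0.41253 hr


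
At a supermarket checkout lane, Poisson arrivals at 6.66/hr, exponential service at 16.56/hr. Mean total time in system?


W = 1/(μ−λ) = 1/(16.56 − 6.66) = 1/9.90 = 0.1010 hr

Final: 0.1010 hr


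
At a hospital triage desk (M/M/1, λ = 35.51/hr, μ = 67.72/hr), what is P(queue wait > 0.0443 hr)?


ρ = 35.51/67.72 = 0.5244
P(Wq > t) = ρ·e^{−(μ−λ)t} = 0.5244·e^{−1.4269}
= 0.5244·0.240051 = 0.125874

Final: 0.125874


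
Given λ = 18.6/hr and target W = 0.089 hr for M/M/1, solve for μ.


W = 1/(μ−λ) ⇒ μ − λ = 1/W = 1/0.089 = 11.2360
μ = λ + 1/W = 18.6 + 11.2360 = 29.8360 per hr

Final: 29.8360 /hr


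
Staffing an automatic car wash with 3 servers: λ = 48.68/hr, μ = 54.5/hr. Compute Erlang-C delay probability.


a = λ/μ = 0.8932; ρ = a/3 = 0.2977
P₀ = 0.406298 (from M/M/c formula)
C(c,a) = [a^c/(c!(1−ρ))]·P₀ = [0.71263/(6·0.7023)]·0.406298
= 0.16913·0.406298 = 0.068716

Final: 0.068716


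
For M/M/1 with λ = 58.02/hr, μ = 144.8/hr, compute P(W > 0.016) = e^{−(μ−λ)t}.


W ~ Exponential(μ−λ) for M/M/1.
μ − λ = 144.8 − 58.02 = 86.7800
P(W > t) = e^{−(μ−λ)t} = e^{−1.3885} = 0.249454

Final: 0.249454


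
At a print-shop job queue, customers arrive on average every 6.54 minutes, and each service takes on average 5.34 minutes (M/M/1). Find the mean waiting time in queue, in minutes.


λ = 60/6.54 = 9.1743 /hr
μ = 60/5.34 = 11.2360 /hr
ρ = λ/μ = 9.1743/11.2360 = 0.8165
Wq = ρ/(μ−λ) = 0.8165/(11.2360−9.1743) = 0.39605 hr
In minutes: 0.39605·60 = 23.763 min

Final: 23.763 min


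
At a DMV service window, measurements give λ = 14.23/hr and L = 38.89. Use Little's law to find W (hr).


W = L/λ = 38.89/14.23 = 2.7330 hr

Final: 2.7330 hr


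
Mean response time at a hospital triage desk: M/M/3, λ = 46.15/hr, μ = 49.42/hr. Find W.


a = 0.9338; ρ = 0.3113; P₀ = 0.389572
Lq = P₀·a^c·ρ/(c!(1−ρ)²) = 0.03470
Wq = Lq/λ = 0.03470/46.15 = 0.0007518 hr
W = Wq + 1/μ = 0.0007518 + 0.02023 = 0.02099 hr

Final: 0.02099 hr


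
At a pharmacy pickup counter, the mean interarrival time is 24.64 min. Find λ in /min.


λ = 1/(interarrival time) in consistent units.
1 minute = 1 min, so λ = 1/24.64 = 0.04058 per minute

Final: 0.04058 /min


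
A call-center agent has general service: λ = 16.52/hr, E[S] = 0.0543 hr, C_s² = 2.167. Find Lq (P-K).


ρ = λ·E[S] = 16.52·0.0543 = 0.8970
Lq = ρ²(1+C_s²)/(2(1−ρ)) = 0.8047·(1+2.167)/(2·0.1030)
= 0.8047·3.1670/0.2059 = 12.37521

Final: 12.37521


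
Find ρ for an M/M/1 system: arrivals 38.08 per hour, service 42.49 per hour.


ρ = λ/μ = 38.08/42.49 = 0.8962

Final: 0.8962


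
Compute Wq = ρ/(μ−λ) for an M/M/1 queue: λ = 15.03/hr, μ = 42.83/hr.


ρ = 15.03/42.83 = 0.3509
Wq = ρ/(μ−λ) = 0.3509/(42.83 − 15.03) = 0.3509/27.80 = 0.01262 hr

Final: 0.01262 hr


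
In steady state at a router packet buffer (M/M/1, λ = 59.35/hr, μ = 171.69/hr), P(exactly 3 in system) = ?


ρ = 59.35/171.69 = 0.3457
P_n = (1−ρ)·ρ^n = (1 − 0.3457)·0.3457^3 = 0.6543·0.041307 = 0.027028

Final: 0.027028


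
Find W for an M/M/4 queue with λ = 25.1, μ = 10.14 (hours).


a = 2.4753; ρ = 0.6188; P₀ = 0.075924
Lq = P₀·a^c·ρ/(c!(1−ρ)²) = 0.50590
Wq = Lq/λ = 0.50590/25.1 = 0.02016 hr
W = Wq + 1/μ = 0.02016 + 0.09862 = 0.11877 hr

Final: 0.11877 hr


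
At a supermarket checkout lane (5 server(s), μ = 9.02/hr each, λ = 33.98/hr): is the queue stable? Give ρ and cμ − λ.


Total capacity cμ = 5·9.02 = 45.10/hr
ρ = λ/(cμ) = 33.98/45.10 = 0.7534
Stable ⇔ ρ < 1: YES
Spare capacity = cμ − λ = 45.10 − 33.98 = 11.12/hr

Final: ρ = 0.7534; stable; margin = 11.12/hr


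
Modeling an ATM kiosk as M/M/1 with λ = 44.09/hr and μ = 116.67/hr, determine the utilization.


ρ = λ/μ = 44.09/116.67 = 0.3779

Final: 0.3779


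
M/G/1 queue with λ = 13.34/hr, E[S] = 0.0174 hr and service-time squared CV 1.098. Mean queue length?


ρ = λ·E[S] = 13.34·0.0174 = 0.2321
Lq = ρ²(1+C_s²)/(2(1−ρ)) = 0.05388·(1+1.098)/(2·0.7679)
= 0.05388·2.0980/1.5358 = 0.07360

Final: 0.07360


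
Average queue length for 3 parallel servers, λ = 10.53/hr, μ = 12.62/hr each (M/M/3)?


a = λ/μ = 0.8344; ρ = a/3 = 0.2781
P₀ = 0.431664
Lq = P₀·a^c·ρ / (c!·(1−ρ)²) = 0.431664·0.58091·0.2781/(6·0.52110)
= 0.02231

Final: 0.02231


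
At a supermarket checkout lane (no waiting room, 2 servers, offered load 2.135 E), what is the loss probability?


B(c,a) = (a^c/c!) / Σ_{k=0}^{c} a^k/k!
a^2/2! = 2.279112
Σ terms (k=0..2): 1.00000 + 2.13500 + 2.27911 = 5.414112
B = 2.279112/5.414112 = 0.420958

Final: 0.420958


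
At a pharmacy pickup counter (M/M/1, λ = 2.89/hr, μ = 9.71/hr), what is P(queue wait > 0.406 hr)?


ρ = 2.89/9.71 = 0.2976
P(Wq > t) = ρ·e^{−(μ−λ)t} = 0.2976·e^{−2.7689}
= 0.2976·0.062730 = 0.018670

Final: 0.018670


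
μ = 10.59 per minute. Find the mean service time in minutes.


Mean service time = 1/μ = 1/10.59 minute = 0.09443 minute
In minutes: 0.09443 × 1 = 0.09443 min

Final: 0.09443 min


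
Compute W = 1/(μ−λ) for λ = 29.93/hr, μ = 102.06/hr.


W = 1/(μ−λ) = 1/(102.06 − 29.93) = 1/72.13 = 0.01386 hr

Final: 0.01386 hr


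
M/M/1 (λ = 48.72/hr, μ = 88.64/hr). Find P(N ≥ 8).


ρ = 48.72/88.64 = 0.5496
P(N ≥ n) = ρ^n = 0.5496^8 = 0.008330

Final: 0.008330


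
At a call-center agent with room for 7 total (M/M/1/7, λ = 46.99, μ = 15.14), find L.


ρ = 46.99/15.14 = 3.1037
L = ρ[1 − (K+1)ρ^K + Kρ^(K+1)] / [(1−ρ)(1−ρ^(K+1))]
Numerator: 3.1037·(1 − 8·2774.322787 + 7·8610.662336) = 118192.122198
Denominator: (-2.1037)·(-8609.662336) = 18112.136420
L = 118192.122198/18112.136420 = 6.5256

Final: 6.5256


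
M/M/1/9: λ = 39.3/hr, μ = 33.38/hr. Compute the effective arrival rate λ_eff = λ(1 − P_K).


ρ = 1.1774; P_K = (1−ρ)ρ^9/(1−ρ^10) = 0.187220
λ_eff = λ(1 − P_K) = 39.3·(1 − 0.187220) = 39.3·0.812780 = 31.9423 /hr

Final: 31.9423 /hr


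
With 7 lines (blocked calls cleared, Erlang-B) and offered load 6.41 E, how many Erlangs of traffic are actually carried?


B(7,6.41) = 0.211595 (Erlang-B)
Carried load = a(1 − B) = 6.41·(1 − 0.211595) = 6.41·0.788405 = 5.0537 E

Final: 5.0537 Erlangs


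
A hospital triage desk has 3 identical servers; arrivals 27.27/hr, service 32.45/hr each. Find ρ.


ρ = λ/(cμ) = 27.27/(3·32.45) = 27.27/97.35 = 0.2801

Final: 0.2801


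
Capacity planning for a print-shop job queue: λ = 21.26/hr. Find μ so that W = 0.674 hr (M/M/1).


W = 1/(μ−λ) ⇒ μ − λ = 1/W = 1/0.674 = 1.4837
μ = λ + 1/W = 21.26 + 1.4837 = 22.7437 per hr

Final: 22.7437 /hr


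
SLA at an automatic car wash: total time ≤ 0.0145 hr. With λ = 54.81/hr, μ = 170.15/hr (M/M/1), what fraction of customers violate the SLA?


W ~ Exponential(μ−λ) for M/M/1.
μ − λ = 170.15 − 54.81 = 115.3400
P(W > t) = e^{−(μ−λ)t} = e^{−1.6724} = 0.187790

Final: 0.187790


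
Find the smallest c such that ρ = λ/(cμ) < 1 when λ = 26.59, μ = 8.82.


Stability requires cμ > λ ⇔ c > λ/μ.
λ/μ = 26.59/8.82 = 3.0147
Minimum integer c = ⌊3.0147⌋ + 1 = 4
Check: 4·8.82 = 35.28 > 26.59, while 3·8.82 = 26.46 ≤ 26.59

Final: 4 servers


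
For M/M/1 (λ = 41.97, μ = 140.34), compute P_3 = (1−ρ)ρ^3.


ρ = 41.97/140.34 = 0.2991
P_n = (1−ρ)·ρ^n = (1 − 0.2991)·0.2991^3 = 0.7009·0.026747 = 0.018748

Final: 0.018748


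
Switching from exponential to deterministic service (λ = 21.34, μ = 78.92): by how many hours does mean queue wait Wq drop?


ρ = 21.34/78.92 = 0.2704
Wq(M/M/1) = ρ/(μ−λ) = 0.2704/57.58 = 0.004696 hr
Wq(M/D/1) = ρ/(2(μ−λ)) = 0.002348 hr
Savings = 0.004696 − 0.002348 = 0.002348 hr

Final: 0.002348 hr


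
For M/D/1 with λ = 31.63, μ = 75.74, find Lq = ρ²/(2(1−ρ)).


ρ = 31.63/75.74 = 0.4176
M/D/1: Lq = ρ²/(2(1−ρ)) = 0.1744/(2·0.5824) = 0.14973

Final: 0.14973


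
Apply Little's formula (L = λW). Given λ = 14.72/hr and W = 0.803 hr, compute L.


L = λW = 14.72·0.803 = 11.8202

Final: 11.8202


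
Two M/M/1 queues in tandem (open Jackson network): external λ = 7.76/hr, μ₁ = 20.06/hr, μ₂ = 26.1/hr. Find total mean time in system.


Each node sees arrival rate λ = 7.76/hr (tandem ⇒ throughput preserved).
W₁ = 1/(μ₁−λ) = 1/(20.06−7.76) = 0.08130 hr
W₂ = 1/(μ₂−λ) = 1/(26.1−7.76) = 0.05453 hr
W_total = W₁ + W₂ = 0.08130 + 0.05453 = 0.13583 hr

Final: 0.13583 hr


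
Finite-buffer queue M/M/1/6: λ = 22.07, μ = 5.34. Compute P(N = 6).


ρ = λ/μ = 22.07/5.34 = 4.1330
P_K = (1−ρ)ρ^K/(1−ρ^(K+1)) = (-3.1330·4983.867145)/(1 − 20598.117582)
= -15614.250437/-20597.117582 = 0.758079

Final: 0.758079


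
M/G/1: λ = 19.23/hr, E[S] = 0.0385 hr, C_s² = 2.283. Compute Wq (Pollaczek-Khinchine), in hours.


ρ = λ·E[S] = 19.23·0.0385 = 0.7404
E[S²] = E[S]²(1+C_s²) = 0.0385²·(1+2.283) = 0.004866
Wq = λ·E[S²]/(2(1−ρ)) = 19.23·0.004866/(2·0.2596) = 0.18020 hr

Final: 0.18020 hr


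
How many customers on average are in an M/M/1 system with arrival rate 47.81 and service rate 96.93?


ρ = λ/μ = 47.81/96.93 = 0.4932
L = ρ/(1−ρ) = 0.4932/(1 − 0.4932) = 0.4932/0.5068 = 0.9733

Final: 0.9733


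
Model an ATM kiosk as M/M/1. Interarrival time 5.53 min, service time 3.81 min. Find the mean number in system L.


λ = 60/5.53 = 10.8499 /hr
μ = 60/3.81 = 15.7480 /hr
ρ = λ/μ = 10.8499/15.7480 = 0.6890
L = ρ/(1−ρ) = 0.6890/0.3110 = 2.2151

Final: 2.2151


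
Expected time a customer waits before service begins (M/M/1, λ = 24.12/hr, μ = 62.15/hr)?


ρ = 24.12/62.15 = 0.3881
Wq = ρ/(μ−λ) = 0.3881/(62.15 − 24.12) = 0.3881/38.03 = 0.01020 hr

Final: 0.01020 hr


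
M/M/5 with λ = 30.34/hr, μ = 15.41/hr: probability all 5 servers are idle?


a = λ/μ = 30.34/15.41 = 1.9689; ρ = a/c = 0.3938
Σ_{k=0}^{4} a^k/k! (terms k=0..4) = 1.00000 + 1.96885 + 1.93819 + 1.27200 + 0.62610 = 6.80514
Tail: a^5/(5!(1−ρ)) = 29.58453/(120·0.6062) = 0.40667
P₀ = 1/(6.80514 + 0.40667) = 1/7.21181 = 0.138661

Final: 0.138661


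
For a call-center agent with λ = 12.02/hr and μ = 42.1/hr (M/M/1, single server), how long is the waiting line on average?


ρ = 12.02/42.1 = 0.2855
Lq = ρ²/(1−ρ) = 0.08152/0.7145 = 0.1141

Final: 0.1141


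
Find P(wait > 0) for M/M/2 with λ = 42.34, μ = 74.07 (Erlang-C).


a = λ/μ = 0.5716; ρ = a/2 = 0.2858
P₀ = 0.555439 (from M/M/c formula)
C(c,a) = [a^c/(c!(1−ρ))]·P₀ = [0.32675/(2·0.7142)]·0.555439
= 0.22876·0.555439 = 0.127060

Final: 0.127060


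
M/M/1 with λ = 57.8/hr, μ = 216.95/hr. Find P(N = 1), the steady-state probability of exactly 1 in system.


ρ = 57.8/216.95 = 0.2664
P_n = (1−ρ)·ρ^n = (1 − 0.2664)·0.2664^1 = 0.7336·0.266421 = 0.195441

Final: 0.195441


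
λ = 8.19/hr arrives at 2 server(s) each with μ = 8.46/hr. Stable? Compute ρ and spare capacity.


Total capacity cμ = 2·8.46 = 16.92/hr
ρ = λ/(cμ) = 8.19/16.92 = 0.4840
Stable ⇔ ρ < 1: YES
Spare capacity = cμ − λ = 16.92 − 8.19 = 8.73/hr

Final: ρ = 0.4840; stable; margin = 8.73/hr


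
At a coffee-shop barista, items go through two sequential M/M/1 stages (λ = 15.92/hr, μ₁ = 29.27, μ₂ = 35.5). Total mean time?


Each node sees arrival rate λ = 15.92/hr (tandem ⇒ throughput preserved).
W₁ = 1/(μ₁−λ) = 1/(29.27−15.92) = 0.07491 hr
W₂ = 1/(μ₂−λ) = 1/(35.5−15.92) = 0.05107 hr
W_total = W₁ + W₂ = 0.07491 + 0.05107 = 0.12598 hr

Final: 0.12598 hr


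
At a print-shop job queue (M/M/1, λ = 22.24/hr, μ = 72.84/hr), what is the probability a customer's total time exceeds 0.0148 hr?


W ~ Exponential(μ−λ) for M/M/1.
μ − λ = 72.84 − 22.24 = 50.6000
P(W > t) = e^{−(μ−λ)t} = e^{−0.7489} = 0.472896

Final: 0.472896


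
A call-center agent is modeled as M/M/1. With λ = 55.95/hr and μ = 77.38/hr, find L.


ρ = λ/μ = 55.95/77.38 = 0.7231
L = ρ/(1−ρ) = 0.7231/(1 − 0.7231) = 0.7231/0.2769 = 2.6108

Final: 2.6108


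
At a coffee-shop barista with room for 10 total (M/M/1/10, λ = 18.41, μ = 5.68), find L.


ρ = 18.41/5.68 = 3.2412
L = ρ[1 − (K+1)ρ^K + Kρ^(K+1)] / [(1−ρ)(1−ρ^(K+1))]
Numerator: 3.2412·(1 − 11·127954.194722 + 10·414724.775497) = 8880078.451757
Denominator: (-2.2412)·(-414723.775497) = 929477.757409
L = 8880078.451757/929477.757409 = 9.5538

Final: 9.5538


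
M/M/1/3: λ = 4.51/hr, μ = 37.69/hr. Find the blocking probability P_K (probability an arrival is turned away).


ρ = λ/μ = 4.51/37.69 = 0.1197
P_K = (1−ρ)ρ^K/(1−ρ^(K+1)) = (0.8803·0.001713)/(1 − 0.0002050)
= 0.001508/0.999795 = 0.001509

Final: 0.001509


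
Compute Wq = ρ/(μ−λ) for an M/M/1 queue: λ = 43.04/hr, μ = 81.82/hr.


ρ = 43.04/81.82 = 0.5260
Wq = ρ/(μ−λ) = 0.5260/(81.82 − 43.04) = 0.5260/38.78 = 0.01356 hr

Final: 0.01356 hr


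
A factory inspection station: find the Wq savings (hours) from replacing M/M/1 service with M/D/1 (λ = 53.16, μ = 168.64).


ρ = 53.16/168.64 = 0.3152
Wq(M/M/1) = ρ/(μ−λ) = 0.3152/115.48 = 0.002730 hr
Wq(M/D/1) = ρ/(2(μ−λ)) = 0.001365 hr
Savings = 0.002730 − 0.001365 = 0.001365 hr

Final: 0.001365 hr


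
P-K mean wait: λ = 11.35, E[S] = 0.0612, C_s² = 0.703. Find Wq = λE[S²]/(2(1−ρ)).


ρ = λ·E[S] = 11.35·0.0612 = 0.6946
E[S²] = E[S]²(1+C_s²) = 0.0612²·(1+0.703) = 0.006378
Wq = λ·E[S²]/(2(1−ρ)) = 11.35·0.006378/(2·0.3054) = 0.11853 hr

Final: 0.11853 hr


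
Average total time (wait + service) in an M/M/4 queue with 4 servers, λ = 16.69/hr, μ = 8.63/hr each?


a = 1.9340; ρ = 0.4835; P₀ = 0.140094
Lq = P₀·a^c·ρ/(c!(1−ρ)²) = 0.14798
Wq = Lq/λ = 0.14798/16.69 = 0.008867 hr
W = Wq + 1/μ = 0.008867 + 0.11587 = 0.12474 hr

Final: 0.12474 hr


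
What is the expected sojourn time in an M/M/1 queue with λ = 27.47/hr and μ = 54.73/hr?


W = 1/(μ−λ) = 1/(54.73 − 27.47) = 1/27.26 = 0.03668 hr

Final: 0.03668 hr


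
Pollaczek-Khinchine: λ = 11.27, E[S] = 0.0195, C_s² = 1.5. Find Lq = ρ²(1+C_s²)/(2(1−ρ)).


ρ = λ·E[S] = 11.27·0.0195 = 0.2198
Lq = ρ²(1+C_s²)/(2(1−ρ)) = 0.04830·(1+1.5)/(2·0.7802)
= 0.04830·2.5000/1.5605 = 0.07738

Final: 0.07738


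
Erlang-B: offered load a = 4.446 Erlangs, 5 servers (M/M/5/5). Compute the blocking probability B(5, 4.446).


B(c,a) = (a^c/c!) / Σ_{k=0}^{c} a^k/k!
a^5/5! = 14.476582
Σ terms (k=0..5): 1.00000 + 4.44600 + 9.88346 + 14.64728 + 16.28046 + 14.47658 = 60.733782
B = 14.476582/60.733782 = 0.238361

Final: 0.238361


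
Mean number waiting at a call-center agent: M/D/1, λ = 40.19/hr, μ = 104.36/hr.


ρ = 40.19/104.36 = 0.3851
M/D/1: Lq = ρ²/(2(1−ρ)) = 0.1483/(2·0.6149) = 0.12060

Final: 0.12060


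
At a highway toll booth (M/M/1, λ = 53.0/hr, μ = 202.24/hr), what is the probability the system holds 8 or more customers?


ρ = 53.0/202.24 = 0.2621
P(N ≥ n) = ρ^n = 0.2621^8 = 0.00002225

Final: 0.00002225


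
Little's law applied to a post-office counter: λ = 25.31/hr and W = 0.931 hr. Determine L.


L = λW = 25.31·0.931 = 23.5636

Final: 23.5636


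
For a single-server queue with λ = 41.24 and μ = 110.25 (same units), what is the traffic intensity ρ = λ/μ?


ρ = λ/μ = 41.24/110.25 = 0.3741

Final: 0.3741


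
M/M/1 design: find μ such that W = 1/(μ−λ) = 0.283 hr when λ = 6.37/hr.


W = 1/(μ−λ) ⇒ μ − λ = 1/W = 1/0.283 = 3.5336
μ = λ + 1/W = 6.37 + 3.5336 = 9.9036 per hr

Final: 9.9036 /hr


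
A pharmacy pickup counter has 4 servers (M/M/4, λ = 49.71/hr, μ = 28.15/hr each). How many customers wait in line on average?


a = λ/μ = 1.7659; ρ = a/4 = 0.4415
P₀ = 0.167551
Lq = P₀·a^c·ρ / (c!·(1−ρ)²) = 0.167551·9.72437·0.4415/(24·0.31195)
= 0.09608

Final: 0.09608


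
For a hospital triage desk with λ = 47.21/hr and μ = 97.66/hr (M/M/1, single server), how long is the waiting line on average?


ρ = 47.21/97.66 = 0.4834
Lq = ρ²/(1−ρ) = 0.2337/0.5166 = 0.4524

Final: 0.4524


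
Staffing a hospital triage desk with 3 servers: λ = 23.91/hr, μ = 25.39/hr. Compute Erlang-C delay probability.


a = λ/μ = 0.9417; ρ = a/3 = 0.3139
P₀ = 0.386401 (from M/M/c formula)
C(c,a) = [a^c/(c!(1−ρ))]·P₀ = [0.83512/(6·0.6861)]·0.386401
= 0.20287·0.386401 = 0.078388

Final: 0.078388


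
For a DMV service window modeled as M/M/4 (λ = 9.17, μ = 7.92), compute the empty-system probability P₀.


a = λ/μ = 9.17/7.92 = 1.1578; ρ = a/c = 0.2895
Σ_{k=0}^{3} a^k/k! (terms k=0..3) = 1.00000 + 1.15783 + 0.67028 + 0.25869 = 3.08680
Tail: a^4/(4!(1−ρ)) = 1.79712/(24·0.7105) = 0.10538
P₀ = 1/(3.08680 + 0.10538) = 1/3.19219 = 0.313265

Final: 0.313265


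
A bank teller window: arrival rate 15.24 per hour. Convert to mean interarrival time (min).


Mean interarrival time = 1/λ = 1/15.24 hour = 0.06562 hour
In minutes: 0.06562 × 60 = 3.9370 min

Final: 3.9370 min


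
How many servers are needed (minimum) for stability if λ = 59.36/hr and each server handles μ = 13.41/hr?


Stability requires cμ > λ ⇔ c > λ/μ.
λ/μ = 59.36/13.41 = 4.4265
Minimum integer c = ⌊4.4265⌋ + 1 = 5
Check: 5·13.41 = 67.05 > 59.36, while 4·13.41 = 53.64 ≤ 59.36

Final: 5 servers


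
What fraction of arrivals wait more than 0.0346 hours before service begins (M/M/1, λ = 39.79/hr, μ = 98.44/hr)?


ρ = 39.79/98.44 = 0.4042
P(Wq > t) = ρ·e^{−(μ−λ)t} = 0.4042·e^{−2.0293}
= 0.4042·0.131429 = 0.053124

Final: 0.053124


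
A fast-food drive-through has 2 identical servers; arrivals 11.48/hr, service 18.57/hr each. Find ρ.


ρ = λ/(cμ) = 11.48/(2·18.57) = 11.48/37.14 = 0.3091

Final: 0.3091


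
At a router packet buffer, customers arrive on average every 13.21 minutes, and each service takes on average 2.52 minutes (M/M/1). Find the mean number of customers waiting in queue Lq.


λ = 60/13.21 = 4.5420 /hr
μ = 60/2.52 = 23.8095 /hr
ρ = λ/μ = 4.5420/23.8095 = 0.1908
Lq = ρ²/(1−ρ) = 0.03639/0.8092 = 0.04497

Final: 0.04497


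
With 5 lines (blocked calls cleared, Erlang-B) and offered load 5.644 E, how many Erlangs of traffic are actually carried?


B(5,5.644) = 0.334819 (Erlang-B)
Carried load = a(1 − B) = 5.644·(1 − 0.334819) = 5.644·0.665181 = 3.7543 E

Final: 3.7543 Erlangs


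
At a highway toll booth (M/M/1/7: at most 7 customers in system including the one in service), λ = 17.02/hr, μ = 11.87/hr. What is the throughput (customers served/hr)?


ρ = 1.4339; P_K = (1−ρ)ρ^7/(1−ρ^8) = 0.320524
λ_eff = λ(1 − P_K) = 17.02·(1 − 0.320524) = 17.02·0.679476 = 11.5647 /hr

Final: 11.5647 /hr


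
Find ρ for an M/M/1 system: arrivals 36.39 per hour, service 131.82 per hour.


ρ = λ/μ = 36.39/131.82 = 0.2761

Final: 0.2761


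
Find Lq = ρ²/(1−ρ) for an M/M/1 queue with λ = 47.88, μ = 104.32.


ρ = 47.88/104.32 = 0.4590
Lq = ρ²/(1−ρ) = 0.2107/0.5410 = 0.3894

Final: 0.3894


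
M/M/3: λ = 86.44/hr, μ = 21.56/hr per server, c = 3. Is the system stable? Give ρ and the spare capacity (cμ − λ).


Total capacity cμ = 3·21.56 = 64.68/hr
ρ = λ/(cμ) = 86.44/64.68 = 1.3364
Stable ⇔ ρ < 1: NO
Spare capacity = cμ − λ = 64.68 − 86.44 = -21.76/hr

Final: ρ = 1.3364; unstable; margin = -21.76/hr


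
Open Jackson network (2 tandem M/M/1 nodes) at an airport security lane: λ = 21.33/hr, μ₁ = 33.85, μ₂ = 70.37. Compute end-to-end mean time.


Each node sees arrival rate λ = 21.33/hr (tandem ⇒ throughput preserved).
W₁ = 1/(μ₁−λ) = 1/(33.85−21.33) = 0.07987 hr
W₂ = 1/(μ₂−λ) = 1/(70.37−21.33) = 0.02039 hr
W_total = W₁ + W₂ = 0.07987 + 0.02039 = 0.10026 hr

Final: 0.10026 hr


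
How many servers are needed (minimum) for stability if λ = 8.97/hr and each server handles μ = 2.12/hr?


Stability requires cμ > λ ⇔ c > λ/μ.
λ/μ = 8.97/2.12 = 4.2311
Minimum integer c = ⌊4.2311⌋ + 1 = 5
Check: 5·2.12 = 10.60 > 8.97, while 4·2.12 = 8.48 ≤ 8.97

Final: 5 servers


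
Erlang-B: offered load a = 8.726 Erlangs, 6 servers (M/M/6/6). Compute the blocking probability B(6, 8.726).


B(c,a) = (a^c/c!) / Σ_{k=0}^{c} a^k/k!
a^6/6! = 613.138738
Σ terms (k=0..6): 1.00000 + 8.72600 + 38.07154 + 110.73741 + 241.57367 + 421.59436 + 613.13874 = 1434.841722
B = 613.138738/1434.841722 = 0.427322

Final: 0.427322


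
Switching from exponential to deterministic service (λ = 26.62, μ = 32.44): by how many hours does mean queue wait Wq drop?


ρ = 26.62/32.44 = 0.8206
Wq(M/M/1) = ρ/(μ−λ) = 0.8206/5.82 = 0.14100 hr
Wq(M/D/1) = ρ/(2(μ−λ)) = 0.07050 hr
Savings = 0.14100 − 0.07050 = 0.07050 hr

Final: 0.07050 hr


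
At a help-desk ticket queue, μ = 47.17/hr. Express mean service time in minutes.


Mean service time = 1/μ = 1/47.17 hour = 0.02120 hour
In minutes: 0.02120 × 60 = 1.2720 min

Final: 1.2720 min


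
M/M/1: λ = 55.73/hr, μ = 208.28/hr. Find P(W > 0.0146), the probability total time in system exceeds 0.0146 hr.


W ~ Exponential(μ−λ) for M/M/1.
μ − λ = 208.28 − 55.73 = 152.5500
P(W > t) = e^{−(μ−λ)t} = e^{−2.2272} = 0.107827

Final: 0.107827


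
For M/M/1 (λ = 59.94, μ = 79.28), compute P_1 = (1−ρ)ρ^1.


ρ = 59.94/79.28 = 0.7561
P_n = (1−ρ)·ρ^n = (1 − 0.7561)·0.7561^1 = 0.2439·0.756054 = 0.184436

Final: 0.184436


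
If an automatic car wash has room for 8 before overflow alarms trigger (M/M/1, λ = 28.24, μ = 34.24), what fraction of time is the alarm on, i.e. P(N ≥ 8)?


ρ = 28.24/34.24 = 0.8248
P(N ≥ n) = ρ^n = 0.8248^8 = 0.214115

Final: 0.214115


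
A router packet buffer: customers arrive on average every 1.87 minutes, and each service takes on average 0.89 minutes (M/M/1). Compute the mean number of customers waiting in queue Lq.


λ = 60/1.87 = 32.0856 /hr
μ = 60/0.89 = 67.4157 /hr
ρ = λ/μ = 32.0856/67.4157 = 0.4759
Lq = ρ²/(1−ρ) = 0.2265/0.5241 = 0.4322

Final: 0.4322


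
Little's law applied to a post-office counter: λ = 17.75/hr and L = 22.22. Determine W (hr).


W = L/λ = 22.22/17.75 = 1.2518 hr

Final: 1.2518 hr


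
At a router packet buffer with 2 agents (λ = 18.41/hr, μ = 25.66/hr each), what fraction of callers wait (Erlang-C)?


a = λ/μ = 0.7175; ρ = a/2 = 0.3587
P₀ = 0.471963 (from M/M/c formula)
C(c,a) = [a^c/(c!(1−ρ))]·P₀ = [0.51475/(2·0.6413)]·0.471963
= 0.40135·0.471963 = 0.189422

Final: 0.189422


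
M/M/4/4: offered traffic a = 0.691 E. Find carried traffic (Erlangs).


B(4,0.691) = 0.004763 (Erlang-B)
Carried load = a(1 − B) = 0.691·(1 − 0.004763) = 0.691·0.995237 = 0.6877 E

Final: 0.6877 Erlangs


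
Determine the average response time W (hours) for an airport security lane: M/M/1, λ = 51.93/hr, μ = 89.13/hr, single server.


W = 1/(μ−λ) = 1/(89.13 − 51.93) = 1/37.20 = 0.02688 hr

Final: 0.02688 hr


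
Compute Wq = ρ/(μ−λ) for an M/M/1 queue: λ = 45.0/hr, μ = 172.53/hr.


ρ = 45.0/172.53 = 0.2608
Wq = ρ/(μ−λ) = 0.2608/(172.53 − 45.0) = 0.2608/127.53 = 0.002045 hr

Final: 0.002045 hr


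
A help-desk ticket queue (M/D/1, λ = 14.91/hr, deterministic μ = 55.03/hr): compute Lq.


ρ = 14.91/55.03 = 0.2709
M/D/1: Lq = ρ²/(2(1−ρ)) = 0.07341/(2·0.7291) = 0.05035

Final: 0.05035


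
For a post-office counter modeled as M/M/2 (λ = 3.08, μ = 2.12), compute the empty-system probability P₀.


a = λ/μ = 3.08/2.12 = 1.4528; ρ = a/c = 0.7264
Σ_{k=0}^{1} a^k/k! (terms k=0..1) = 1.00000 + 1.45283 = 2.45283
Tail: a^2/(2!(1−ρ)) = 2.11072/(2·0.2736) = 3.85751
P₀ = 1/(2.45283 + 3.85751) = 1/6.31034 = 0.158470

Final: 0.158470


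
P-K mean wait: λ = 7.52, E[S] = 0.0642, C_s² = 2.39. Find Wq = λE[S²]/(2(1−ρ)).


ρ = λ·E[S] = 7.52·0.0642 = 0.4828
E[S²] = E[S]²(1+C_s²) = 0.0642²·(1+2.39) = 0.013972
Wq = λ·E[S²]/(2(1−ρ)) = 7.52·0.013972/(2·0.5172) = 0.10157 hr

Final: 0.10157 hr


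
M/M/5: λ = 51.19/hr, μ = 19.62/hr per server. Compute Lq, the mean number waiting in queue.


a = λ/μ = 2.6091; ρ = a/5 = 0.5218
P₀ = 0.071375
Lq = P₀·a^c·ρ / (c!·(1−ρ)²) = 0.071375·120.90121·0.5218/(120·0.22866)
= 0.16410

Final: 0.16410


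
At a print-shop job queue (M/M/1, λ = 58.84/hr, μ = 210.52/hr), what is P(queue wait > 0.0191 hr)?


ρ = 58.84/210.52 = 0.2795
P(Wq > t) = ρ·e^{−(μ−λ)t} = 0.2795·e^{−2.8971}
= 0.2795·0.055184 = 0.015424

Final: 0.015424


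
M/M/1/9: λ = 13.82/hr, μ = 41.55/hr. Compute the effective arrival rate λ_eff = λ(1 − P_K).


ρ = 0.3326; P_K = (1−ρ)ρ^9/(1−ρ^10) = 0.00003325
λ_eff = λ(1 − P_K) = 13.82·(1 − 0.00003325) = 13.82·0.999967 = 13.8195 /hr

Final: 13.8195 /hr


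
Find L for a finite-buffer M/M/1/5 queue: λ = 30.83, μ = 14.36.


ρ = 30.83/14.36 = 2.1469
L = ρ[1 − (K+1)ρ^K + Kρ^(K+1)] / [(1−ρ)(1−ρ^(K+1))]
Numerator: 2.1469·(1 − 6·45.613713 + 5·97.929719) = 465.812786
Denominator: (-1.1469)·(-96.929719) = 111.172178
L = 465.812786/111.172178 = 4.1900

Final: 4.1900


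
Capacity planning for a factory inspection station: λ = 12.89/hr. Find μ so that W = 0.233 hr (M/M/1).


W = 1/(μ−λ) ⇒ μ − λ = 1/W = 1/0.233 = 4.2918
μ = λ + 1/W = 12.89 + 4.2918 = 17.1818 per hr

Final: 17.1818 /hr


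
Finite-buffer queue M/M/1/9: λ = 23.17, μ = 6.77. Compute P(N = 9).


ρ = λ/μ = 23.17/6.77 = 3.4225
P_K = (1−ρ)ρ^K/(1−ρ^(K+1)) = (-2.4225·64422.308905)/(1 − 220482.259577)
= -156059.950672/-220481.259577 = 0.707815

Final: 0.707815


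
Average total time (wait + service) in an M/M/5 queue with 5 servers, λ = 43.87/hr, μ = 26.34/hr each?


a = 1.6655; ρ = 0.3331; P₀ = 0.188561
Lq = P₀·a^c·ρ/(c!(1−ρ)²) = 0.01508
Wq = Lq/λ = 0.01508/43.87 = 0.0003438 hr
W = Wq + 1/μ = 0.0003438 + 0.03797 = 0.03831 hr

Final: 0.03831 hr


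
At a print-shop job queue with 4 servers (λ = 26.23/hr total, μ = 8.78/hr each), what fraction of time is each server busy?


ρ = λ/(cμ) = 26.23/(4·8.78) = 26.23/35.12 = 0.7469

Final: 0.7469


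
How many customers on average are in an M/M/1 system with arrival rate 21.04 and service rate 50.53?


ρ = λ/μ = 21.04/50.53 = 0.4164
L = ρ/(1−ρ) = 0.4164/(1 − 0.4164) = 0.4164/0.5836 = 0.7135

Final: 0.7135


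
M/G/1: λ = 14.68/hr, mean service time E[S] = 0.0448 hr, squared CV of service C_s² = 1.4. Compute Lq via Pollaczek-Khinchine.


ρ = λ·E[S] = 14.68·0.0448 = 0.6577
Lq = ρ²(1+C_s²)/(2(1−ρ)) = 0.4325·(1+1.4)/(2·0.3423)
= 0.4325·2.4000/0.6847 = 1.51613

Final: 1.51613


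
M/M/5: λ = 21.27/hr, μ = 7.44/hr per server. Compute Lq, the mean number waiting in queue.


a = λ/μ = 2.8589; ρ = a/5 = 0.5718
P₀ = 0.054527
Lq = P₀·a^c·ρ / (c!·(1−ρ)²) = 0.054527·190.97335·0.5718/(120·0.18338)
= 0.27057

Final: 0.27057


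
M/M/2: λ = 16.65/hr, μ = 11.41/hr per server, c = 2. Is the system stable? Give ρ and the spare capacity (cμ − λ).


Total capacity cμ = 2·11.41 = 22.82/hr
ρ = λ/(cμ) = 16.65/22.82 = 0.7296
Stable ⇔ ρ < 1: YES
Spare capacity = cμ − λ = 22.82 − 16.65 = 6.17/hr

Final: ρ = 0.7296; stable; margin = 6.17/hr


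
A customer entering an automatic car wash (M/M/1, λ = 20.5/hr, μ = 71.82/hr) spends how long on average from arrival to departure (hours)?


W = 1/(μ−λ) = 1/(71.82 − 20.5) = 1/51.32 = 0.01949 hr

Final: 0.01949 hr


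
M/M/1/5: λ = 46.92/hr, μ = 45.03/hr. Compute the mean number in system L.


ρ = 46.92/45.03 = 1.0420
L = ρ[1 − (K+1)ρ^K + Kρ^(K+1)] / [(1−ρ)(1−ρ^(K+1))]
Numerator: 1.0420·(1 − 6·1.228232 + 5·1.279783) = 0.030764
Denominator: (-0.04197)·(-0.279783) = 0.011743
L = 0.030764/0.011743 = 2.6198

Final: 2.6198


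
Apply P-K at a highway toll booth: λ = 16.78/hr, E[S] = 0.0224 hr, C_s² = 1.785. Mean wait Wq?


ρ = λ·E[S] = 16.78·0.0224 = 0.3759
E[S²] = E[S]²(1+C_s²) = 0.0224²·(1+1.785) = 0.001397
Wq = λ·E[S²]/(2(1−ρ)) = 16.78·0.001397/(2·0.6241) = 0.01878 hr

Final: 0.01878 hr


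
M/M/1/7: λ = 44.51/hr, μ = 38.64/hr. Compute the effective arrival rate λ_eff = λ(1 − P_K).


ρ = 1.1519; P_K = (1−ρ)ρ^7/(1−ρ^8) = 0.194680
λ_eff = λ(1 − P_K) = 44.51·(1 − 0.194680) = 44.51·0.805320 = 35.8448 /hr

Final: 35.8448 /hr


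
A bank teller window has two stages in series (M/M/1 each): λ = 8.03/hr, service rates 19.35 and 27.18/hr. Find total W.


Each node sees arrival rate λ = 8.03/hr (tandem ⇒ throughput preserved).
W₁ = 1/(μ₁−λ) = 1/(19.35−8.03) = 0.08834 hr
W₂ = 1/(μ₂−λ) = 1/(27.18−8.03) = 0.05222 hr
W_total = W₁ + W₂ = 0.08834 + 0.05222 = 0.14056 hr

Final: 0.14056 hr


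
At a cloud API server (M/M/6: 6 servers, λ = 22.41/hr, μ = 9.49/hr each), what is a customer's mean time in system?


a = 2.3614; ρ = 0.3936; P₀ = 0.093905
Lq = P₀·a^c·ρ/(c!(1−ρ)²) = 0.02420
Wq = Lq/λ = 0.02420/22.41 = 0.001080 hr
W = Wq + 1/μ = 0.001080 + 0.10537 = 0.10645 hr

Final: 0.10645 hr


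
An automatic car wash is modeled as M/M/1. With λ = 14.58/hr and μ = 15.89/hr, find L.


ρ = λ/μ = 14.58/15.89 = 0.9176
L = ρ/(1−ρ) = 0.9176/(1 − 0.9176) = 0.9176/0.08244 = 11.1298

Final: 11.1298


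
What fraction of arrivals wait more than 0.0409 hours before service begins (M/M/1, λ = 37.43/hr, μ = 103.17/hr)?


ρ = 37.43/103.17 = 0.3628
P(Wq > t) = ρ·e^{−(μ−λ)t} = 0.3628·e^{−2.6888}
= 0.3628·0.067965 = 0.024658

Final: 0.024658


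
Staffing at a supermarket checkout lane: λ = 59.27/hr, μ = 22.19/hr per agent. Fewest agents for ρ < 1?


Stability requires cμ > λ ⇔ c > λ/μ.
λ/μ = 59.27/22.19 = 2.6710
Minimum integer c = ⌊2.6710⌋ + 1 = 3
Check: 3·22.19 = 66.57 > 59.27, while 2·22.19 = 44.38 ≤ 59.27

Final: 3 servers


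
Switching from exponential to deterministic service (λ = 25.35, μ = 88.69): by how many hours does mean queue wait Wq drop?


ρ = 25.35/88.69 = 0.2858
Wq(M/M/1) = ρ/(μ−λ) = 0.2858/63.34 = 0.004513 hr
Wq(M/D/1) = ρ/(2(μ−λ)) = 0.002256 hr
Savings = 0.004513 − 0.002256 = 0.002256 hr

Final: 0.002256 hr


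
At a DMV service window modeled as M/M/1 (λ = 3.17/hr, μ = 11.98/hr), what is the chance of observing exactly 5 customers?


ρ = 3.17/11.98 = 0.2646
P_n = (1−ρ)·ρ^n = (1 − 0.2646)·0.2646^5 = 0.7354·0.001297 = 0.0009540

Final: 0.0009540


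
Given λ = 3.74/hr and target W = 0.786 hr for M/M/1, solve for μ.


W = 1/(μ−λ) ⇒ μ − λ = 1/W = 1/0.786 = 1.2723
μ = λ + 1/W = 3.74 + 1.2723 = 5.0123 per hr

Final: 5.0123 /hr


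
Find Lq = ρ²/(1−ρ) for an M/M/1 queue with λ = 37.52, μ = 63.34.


ρ = 37.52/63.34 = 0.5924
Lq = ρ²/(1−ρ) = 0.3509/0.4076 = 0.8608

Final: 0.8608


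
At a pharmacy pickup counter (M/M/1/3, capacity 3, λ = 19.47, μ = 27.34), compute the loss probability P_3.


ρ = λ/μ = 19.47/27.34 = 0.7121
P_K = (1−ρ)ρ^K/(1−ρ^(K+1)) = (0.2879·0.361162)/(1 − 0.257199)
= 0.103963/0.742801 = 0.139961

Final: 0.139961


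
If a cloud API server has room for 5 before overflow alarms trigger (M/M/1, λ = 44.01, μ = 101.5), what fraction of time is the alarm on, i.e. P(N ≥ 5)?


ρ = 44.01/101.5 = 0.4336
P(N ≥ n) = ρ^n = 0.4336^5 = 0.015326

Final: 0.015326


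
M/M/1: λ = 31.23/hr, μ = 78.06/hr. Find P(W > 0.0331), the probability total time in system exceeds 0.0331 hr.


W ~ Exponential(μ−λ) for M/M/1.
μ − λ = 78.06 − 31.23 = 46.8300
P(W > t) = e^{−(μ−λ)t} = e^{−1.5501} = 0.212232

Final: 0.212232


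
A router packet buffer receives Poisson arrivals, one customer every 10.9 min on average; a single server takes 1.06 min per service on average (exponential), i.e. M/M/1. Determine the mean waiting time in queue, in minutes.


λ = 60/10.9 = 5.5046 /hr
μ = 60/1.06 = 56.6038 /hr
ρ = λ/μ = 5.5046/56.6038 = 0.09725
Wq = ρ/(μ−λ) = 0.09725/(56.6038−5.5046) = 0.001903 hr
In minutes: 0.001903·60 = 0.1142 min

Final: 0.1142 min


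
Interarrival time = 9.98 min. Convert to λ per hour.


λ = 1/(interarrival time) in consistent units.
1 hour = 60 min, so λ = 60/9.98 = 6.0120 per hour

Final: 6.0120 /hr


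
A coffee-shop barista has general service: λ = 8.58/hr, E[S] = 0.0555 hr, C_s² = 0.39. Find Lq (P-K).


ρ = λ·E[S] = 8.58·0.0555 = 0.4762
Lq = ρ²(1+C_s²)/(2(1−ρ)) = 0.2268·(1+0.39)/(2·0.5238)
= 0.2268·1.3900/1.0476 = 0.30086

Final: 0.30086


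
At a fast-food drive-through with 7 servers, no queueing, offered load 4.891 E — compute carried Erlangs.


B(7,4.891) = 0.113721 (Erlang-B)
Carried load = a(1 − B) = 4.891·(1 − 0.113721) = 4.891·0.886279 = 4.3348 E

Final: 4.3348 Erlangs


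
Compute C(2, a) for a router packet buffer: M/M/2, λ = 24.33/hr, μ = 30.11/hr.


a = λ/μ = 0.8080; ρ = a/2 = 0.4040
P₀ = 0.424483 (from M/M/c formula)
C(c,a) = [a^c/(c!(1−ρ))]·P₀ = [0.65292/(2·0.5960)]·0.424483
= 0.54777·0.424483 = 0.232520

Final: 0.232520


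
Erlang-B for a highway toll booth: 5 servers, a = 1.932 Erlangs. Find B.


B(c,a) = (a^c/c!) / Σ_{k=0}^{c} a^k/k!
a^5/5! = 0.224313
Σ terms (k=0..5): 1.00000 + 1.93200 + 1.86631 + 1.20190 + 0.58052 + 0.22431 = 6.805050
B = 0.224313/6.805050 = 0.032963

Final: 0.032963


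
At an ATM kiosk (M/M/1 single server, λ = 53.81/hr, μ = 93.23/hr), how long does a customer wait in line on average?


ρ = 53.81/93.23 = 0.5772
Wq = ρ/(μ−λ) = 0.5772/(93.23 − 53.81) = 0.5772/39.42 = 0.01464 hr

Final: 0.01464 hr


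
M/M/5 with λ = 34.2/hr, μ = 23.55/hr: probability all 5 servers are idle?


a = λ/μ = 34.2/23.55 = 1.4522; ρ = a/c = 0.2904
Σ_{k=0}^{4} a^k/k! (terms k=0..4) = 1.00000 + 1.45223 + 1.05448 + 0.51045 + 0.18532 = 4.20249
Tail: a^5/(5!(1−ρ)) = 6.45916/(120·0.7096) = 0.07586
P₀ = 1/(4.20249 + 0.07586) = 1/4.27835 = 0.233735

Final: 0.233735


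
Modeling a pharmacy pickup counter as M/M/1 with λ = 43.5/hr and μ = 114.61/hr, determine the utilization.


ρ = λ/μ = 43.5/114.61 = 0.3795

Final: 0.3795


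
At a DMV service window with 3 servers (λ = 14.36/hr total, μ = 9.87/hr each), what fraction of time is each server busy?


ρ = λ/(cμ) = 14.36/(3·9.87) = 14.36/29.61 = 0.4850

Final: 0.4850


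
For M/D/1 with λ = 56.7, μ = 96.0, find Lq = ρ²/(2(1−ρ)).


ρ = 56.7/96.0 = 0.5906
M/D/1: Lq = ρ²/(2(1−ρ)) = 0.3488/(2·0.4094) = 0.42606

Final: 0.42606


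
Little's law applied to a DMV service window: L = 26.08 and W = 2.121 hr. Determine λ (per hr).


λ = L/W = 26.08/2.121 = 12.2961 /hr

Final: 12.2961 /hr


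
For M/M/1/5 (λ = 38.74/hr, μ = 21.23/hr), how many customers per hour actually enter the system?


ρ = 1.8248; P_K = (1−ρ)ρ^5/(1−ρ^6) = 0.464571
λ_eff = λ(1 − P_K) = 38.74·(1 − 0.464571) = 38.74·0.535429 = 20.7425 /hr

Final: 20.7425 /hr


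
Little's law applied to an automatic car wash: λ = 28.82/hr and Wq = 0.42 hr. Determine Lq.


Lq = λWq = 28.82·0.42 = 12.1044

Final: 12.1044


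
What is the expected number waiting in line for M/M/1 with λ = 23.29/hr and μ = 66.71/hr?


ρ = 23.29/66.71 = 0.3491
Lq = ρ²/(1−ρ) = 0.1219/0.6509 = 0.1873

Final: 0.1873


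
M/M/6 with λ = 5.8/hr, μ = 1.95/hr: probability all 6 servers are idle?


a = λ/μ = 5.8/1.95 = 2.9744; ρ = a/c = 0.4957
Σ_{k=0}^{5} a^k/k! (terms k=0..5) = 1.00000 + 2.97436 + 4.42341 + 4.38560 + 3.26109 + 1.93993 = 17.98438
Tail: a^6/(6!(1−ρ)) = 692.40516/(720·0.5043) = 1.90705
P₀ = 1/(17.98438 + 1.90705) = 1/19.89143 = 0.050273

Final: 0.050273


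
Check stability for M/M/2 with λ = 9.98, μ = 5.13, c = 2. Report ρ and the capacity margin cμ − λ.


Total capacity cμ = 2·5.13 = 10.26/hr
ρ = λ/(cμ) = 9.98/10.26 = 0.9727
Stable ⇔ ρ < 1: YES
Spare capacity = cμ − λ = 10.26 − 9.98 = 0.28/hr

Final: ρ = 0.9727; stable; margin = 0.28/hr


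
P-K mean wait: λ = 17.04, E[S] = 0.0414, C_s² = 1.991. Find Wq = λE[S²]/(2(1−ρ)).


ρ = λ·E[S] = 17.04·0.0414 = 0.7055
E[S²] = E[S]²(1+C_s²) = 0.0414²·(1+1.991) = 0.005126
Wq = λ·E[S²]/(2(1−ρ)) = 17.04·0.005126/(2·0.2945) = 0.14829 hr

Final: 0.14829 hr


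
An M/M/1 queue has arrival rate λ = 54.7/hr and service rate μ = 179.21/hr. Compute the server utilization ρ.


ρ = λ/μ = 54.7/179.21 = 0.3052

Final: 0.3052


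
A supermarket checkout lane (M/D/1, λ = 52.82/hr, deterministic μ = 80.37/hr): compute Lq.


ρ = 52.82/80.37 = 0.6572
M/D/1: Lq = ρ²/(2(1−ρ)) = 0.4319/(2·0.3428) = 0.63002

Final: 0.63002


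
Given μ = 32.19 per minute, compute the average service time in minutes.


Mean service time = 1/μ = 1/32.19 minute = 0.03107 minute
In minutes: 0.03107 × 1 = 0.03107 min

Final: 0.03107 min


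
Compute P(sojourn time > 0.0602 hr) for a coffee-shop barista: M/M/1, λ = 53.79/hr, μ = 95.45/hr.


W ~ Exponential(μ−λ) for M/M/1.
μ − λ = 95.45 − 53.79 = 41.6600
P(W > t) = e^{−(μ−λ)t} = e^{−2.5079} = 0.081436

Final: 0.081436


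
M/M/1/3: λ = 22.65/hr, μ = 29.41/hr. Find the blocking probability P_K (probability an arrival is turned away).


ρ = λ/μ = 22.65/29.41 = 0.7701
P_K = (1−ρ)ρ^K/(1−ρ^(K+1)) = (0.2299·0.456793)/(1 − 0.351797)
= 0.104996/0.648203 = 0.161980

Final: 0.161980


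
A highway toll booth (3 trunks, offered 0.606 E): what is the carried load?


B(3,0.606) = 0.020305 (Erlang-B)
Carried load = a(1 − B) = 0.606·(1 − 0.020305) = 0.606·0.979695 = 0.5937 E

Final: 0.5937 Erlangs


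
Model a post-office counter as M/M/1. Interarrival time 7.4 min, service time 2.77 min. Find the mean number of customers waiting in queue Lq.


λ = 60/7.4 = 8.1081 /hr
μ = 60/2.77 = 21.6606 /hr
ρ = λ/μ = 8.1081/21.6606 = 0.3743
Lq = ρ²/(1−ρ) = 0.1401/0.6257 = 0.2239

Final: 0.2239


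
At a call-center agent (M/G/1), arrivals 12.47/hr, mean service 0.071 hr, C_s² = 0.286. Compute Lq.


ρ = λ·E[S] = 12.47·0.071 = 0.8854
Lq = ρ²(1+C_s²)/(2(1−ρ)) = 0.7839·(1+0.286)/(2·0.1146)
= 0.7839·1.2860/0.2293 = 4.39706

Final: 4.39706


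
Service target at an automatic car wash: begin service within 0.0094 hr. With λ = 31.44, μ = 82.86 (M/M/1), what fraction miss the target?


ρ = 31.44/82.86 = 0.3794
P(Wq > t) = ρ·e^{−(μ−λ)t} = 0.3794·e^{−0.4833}
= 0.3794·0.616715 = 0.234003

Final: 0.234003


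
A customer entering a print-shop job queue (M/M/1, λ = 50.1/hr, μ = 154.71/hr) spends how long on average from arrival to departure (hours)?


W = 1/(μ−λ) = 1/(154.71 − 50.1) = 1/104.61 = 0.009559 hr

Final: 0.009559 hr
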